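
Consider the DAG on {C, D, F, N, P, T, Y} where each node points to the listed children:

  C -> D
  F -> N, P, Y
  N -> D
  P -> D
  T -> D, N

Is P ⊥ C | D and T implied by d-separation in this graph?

No — P and C are not d-separated given {D, T}.

3 paths connect P and C; each must be blocked for d-separation to hold:
  1. P → D ← C — D:collider[open] ⇒ active
  2. P ← F → N ← T → D ← C — F:fork[open]; N:collider[open]; T:fork[blocks]; D:collider[open] ⇒ blocked
  3. P ← F → N → D ← C — F:fork[open]; N:chain[open]; D:collider[open] ⇒ active
At least one path is unblocked, so d-separation fails.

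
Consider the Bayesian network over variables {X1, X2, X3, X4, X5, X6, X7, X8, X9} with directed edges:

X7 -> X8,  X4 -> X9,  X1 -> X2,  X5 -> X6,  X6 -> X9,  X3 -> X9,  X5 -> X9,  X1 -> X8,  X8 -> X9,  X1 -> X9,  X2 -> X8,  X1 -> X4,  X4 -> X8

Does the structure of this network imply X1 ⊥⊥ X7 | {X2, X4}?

Yes

We examine all 6 paths between X1 and X7:
Path 1: X1 → X9 ← X4 → X8 ← X7
  X9 is a collider here and neither X9 nor any of its descendants is conditioned on, so the collider stays closed — the path is blocked at X9.
Path 2: X1 → X9 ← X8 ← X7
  X9 is a collider here and neither X9 nor any of its descendants is conditioned on, so the collider stays closed — the path is blocked at X9.
Path 3: X1 → X2 → X8 ← X7
  X2 is a chain here and X2 is conditioned on, so the path is blocked at X2.
Path 4: X1 → X4 → X9 ← X8 ← X7
  X4 is a chain here and X4 is conditioned on, so the path is blocked at X4.
Path 5: X1 → X4 → X8 ← X7
  X4 is a chain here and X4 is conditioned on, so the path is blocked at X4.
Path 6: X1 → X8 ← X7
  X8 is a collider here and neither X8 nor any of its descendants is conditioned on, so the collider stays closed — the path is blocked at X8.
All paths are blocked; X1 ⊥ X7 | {X2, X4} holds.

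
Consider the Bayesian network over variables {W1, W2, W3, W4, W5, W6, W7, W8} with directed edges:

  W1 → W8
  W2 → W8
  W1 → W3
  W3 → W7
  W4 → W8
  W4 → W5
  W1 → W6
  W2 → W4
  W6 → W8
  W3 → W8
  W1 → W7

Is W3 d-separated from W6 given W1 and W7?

Yes

Enumerating the 6 paths from W3 to W6 and testing each for blocking by {W1, W7}:
Path 1: W3 → W7 ← W1 → W6
  W1 is a fork here and W1 is conditioned on, so the path is blocked at W1.
Path 2: W3 → W7 ← W1 → W8 ← W6
  W1 is a fork here and W1 is conditioned on, so the path is blocked at W1.
Path 3: W3 → W8 ← W6
  W8 is a collider here and neither W8 nor any of its descendants is conditioned on, so the collider stays closed — the path is blocked at W8.
Path 4: W3 → W8 ← W1 → W6
  W8 is a collider here and neither W8 nor any of its descendants is conditioned on, so the collider stays closed — the path is blocked at W8.
Path 5: W3 ← W1 → W6
  W1 is a fork here and W1 is conditioned on, so the path is blocked at W1.
Path 6: W3 ← W1 → W8 ← W6
  W1 is a fork here and W1 is conditioned on, so the path is blocked at W1.
Since every path is blocked, d-separation holds.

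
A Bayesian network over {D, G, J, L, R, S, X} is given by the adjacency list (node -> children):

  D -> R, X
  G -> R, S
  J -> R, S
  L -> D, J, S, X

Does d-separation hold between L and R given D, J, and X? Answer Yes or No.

Yes

Enumerating the 6 paths from L to R and testing each for blocking by {D, J, X}:
Path 1: L → S ← J → R
  S is a collider here and neither S nor any of its descendants is conditioned on, so the collider stays closed — the path is blocked at S.
Path 2: L → S ← G → R
  S is a collider here and neither S nor any of its descendants is conditioned on, so the collider stays closed — the path is blocked at S.
Path 3: L → J → S ← G → R
  J is a chain here and J is conditioned on, so the path is blocked at J.
Path 4: L → J → R
  J is a chain here and J is conditioned on, so the path is blocked at J.
Path 5: L → X ← D → R
  D is a fork here and D is conditioned on, so the path is blocked at D.
Path 6: L → D → R
  D is a chain here and D is conditioned on, so the path is blocked at D.
Every path is blocked, so L and R are d-separated given {D, J, X}.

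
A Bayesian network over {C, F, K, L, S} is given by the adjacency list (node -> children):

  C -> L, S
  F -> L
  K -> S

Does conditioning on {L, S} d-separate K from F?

The only undirected path from K to F is:
  1. K → S ← C → L ← F — S:collider[open]; C:fork[open]; L:collider[open] ⇒ active
Since the path K → S ← C → L ← F is active, K and F are not d-separated given {L, S}.

No — K and F are not d-separated given {L, S}.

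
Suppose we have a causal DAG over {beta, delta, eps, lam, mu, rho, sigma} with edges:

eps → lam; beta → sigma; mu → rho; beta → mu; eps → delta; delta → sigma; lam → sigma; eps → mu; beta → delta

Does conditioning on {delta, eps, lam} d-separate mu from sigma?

No

We examine all 6 paths between mu and sigma:
Path 1: mu ← beta → sigma
  beta is a fork and beta is not conditioned on — no node blocks this path, so it is active.
Path 2: mu ← beta → delta → sigma
  delta is a chain here and delta is conditioned on, so the path is blocked at delta.
Path 3: mu ← beta → delta ← eps → lam → sigma
  eps is a fork here and eps is conditioned on, so the path is blocked at eps.
Path 4: mu ← eps → lam → sigma
  eps is a fork here and eps is conditioned on, so the path is blocked at eps.
Path 5: mu ← eps → delta → sigma
  eps is a fork here and eps is conditioned on, so the path is blocked at eps.
Path 6: mu ← eps → delta ← beta → sigma
  eps is a fork here and eps is conditioned on, so the path is blocked at eps.
Because an active path exists, mu and sigma are not d-separated.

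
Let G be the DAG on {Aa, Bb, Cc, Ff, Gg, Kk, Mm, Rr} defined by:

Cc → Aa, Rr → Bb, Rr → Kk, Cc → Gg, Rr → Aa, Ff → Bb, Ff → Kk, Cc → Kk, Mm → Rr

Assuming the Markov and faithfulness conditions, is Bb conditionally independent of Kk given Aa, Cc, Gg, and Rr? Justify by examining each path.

No

We examine all 3 paths between Bb and Kk:
Path 1: Bb ← Rr → Aa ← Cc → Kk
  Rr is a fork here and Rr is conditioned on, so the path is blocked at Rr.
Path 2: Bb ← Rr → Kk
  Rr is a fork here and Rr is conditioned on, so the path is blocked at Rr.
Path 3: Bb ← Ff → Kk
  Ff is a fork and Ff is not conditioned on — no node blocks this path, so it is active.
Because an active path exists, Bb and Kk are not d-separated.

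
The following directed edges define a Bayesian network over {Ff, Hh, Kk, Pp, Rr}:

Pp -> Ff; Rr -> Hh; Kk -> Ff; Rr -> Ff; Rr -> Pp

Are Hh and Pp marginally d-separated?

No

There are 2 undirected paths between Hh and Pp; checking each against the conditioning set ∅:
Path 1: Hh ← Rr → Ff ← Pp
  Ff is a collider here and neither Ff nor any of its descendants is conditioned on, so the collider stays closed — the path is blocked at Ff.
Path 2: Hh ← Rr → Pp
  Rr is a fork and Rr is not conditioned on — no node blocks this path, so it is active.
At least one path is unblocked, so d-separation fails.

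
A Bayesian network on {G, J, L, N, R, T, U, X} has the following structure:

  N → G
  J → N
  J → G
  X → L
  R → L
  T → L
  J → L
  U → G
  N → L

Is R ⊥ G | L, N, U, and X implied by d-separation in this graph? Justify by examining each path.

No

Enumerating the 4 paths from R to G and testing each for blocking by {L, N, U, X}:
Path 1: R → L ← J → G
  L is a collider and L is conditioned on, which opens it; J is a fork and J is not conditioned on — no node blocks this path, so it is active.
Path 2: R → L ← J → N → G
  N is a chain here and N is conditioned on, so the path is blocked at N.
Path 3: R → L ← N → G
  N is a fork here and N is conditioned on, so the path is blocked at N.
Path 4: R → L ← N ← J → G
  N is a chain here and N is conditioned on, so the path is blocked at N.
Since the path R → L ← J → G is active, R and G are not d-separated given {L, N, U, X}.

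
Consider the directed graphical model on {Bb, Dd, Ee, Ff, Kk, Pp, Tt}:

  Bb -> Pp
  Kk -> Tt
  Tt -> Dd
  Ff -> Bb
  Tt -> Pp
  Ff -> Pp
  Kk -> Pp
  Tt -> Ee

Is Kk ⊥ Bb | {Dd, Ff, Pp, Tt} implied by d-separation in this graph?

No

We examine all 4 paths between Kk and Bb:
Path 1: Kk → Tt → Pp ← Bb
  Tt is a chain here and Tt is conditioned on, so the path is blocked at Tt.
Path 2: Kk → Tt → Pp ← Ff → Bb
  Tt is a chain here and Tt is conditioned on, so the path is blocked at Tt.
Path 3: Kk → Pp ← Bb
  Pp is a collider and Pp is conditioned on, which opens it — no node blocks this path, so it is active.
Path 4: Kk → Pp ← Ff → Bb
  Ff is a fork here and Ff is conditioned on, so the path is blocked at Ff.
Because an active path exists, Kk and Bb are not d-separated.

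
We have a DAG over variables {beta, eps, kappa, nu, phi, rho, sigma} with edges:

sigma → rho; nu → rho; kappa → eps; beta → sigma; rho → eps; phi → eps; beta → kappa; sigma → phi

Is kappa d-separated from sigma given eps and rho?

No — kappa and sigma are not d-separated given {eps, rho}.

We examine all 3 paths between kappa and sigma:
Path 1: kappa → eps ← rho ← sigma
  rho is a chain here and rho is conditioned on, so the path is blocked at rho.
Path 2: kappa → eps ← phi ← sigma
  eps is a collider and eps is conditioned on, which opens it; phi is a chain and phi is not conditioned on — no node blocks this path, so it is active.
Path 3: kappa ← beta → sigma
  beta is a fork and beta is not conditioned on — no node blocks this path, so it is active.
Since the path kappa → eps ← phi ← sigma is active, kappa and sigma are not d-separated given {eps, rho}.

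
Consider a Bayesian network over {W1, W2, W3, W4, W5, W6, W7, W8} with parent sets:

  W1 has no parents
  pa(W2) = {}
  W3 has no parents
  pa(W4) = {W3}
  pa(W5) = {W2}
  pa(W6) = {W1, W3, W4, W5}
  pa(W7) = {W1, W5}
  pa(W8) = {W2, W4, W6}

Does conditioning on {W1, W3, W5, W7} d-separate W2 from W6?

Yes

There are 5 undirected paths between W2 and W6; checking each against the conditioning set {W1, W3, W5, W7}:
Path 1: W2 → W5 → W6
  W5 is a chain here and W5 is conditioned on, so the path is blocked at W5.
Path 2: W2 → W5 → W7 ← W1 → W6
  W5 is a chain here and W5 is conditioned on, so the path is blocked at W5.
Path 3: W2 → W8 ← W6
  W8 is a collider here and neither W8 nor any of its descendants is conditioned on, so the collider stays closed — the path is blocked at W8.
Path 4: W2 → W8 ← W4 ← W3 → W6
  W8 is a collider here and neither W8 nor any of its descendants is conditioned on, so the collider stays closed — the path is blocked at W8.
Path 5: W2 → W8 ← W4 → W6
  W8 is a collider here and neither W8 nor any of its descendants is conditioned on, so the collider stays closed — the path is blocked at W8.
All paths are blocked; W2 ⊥ W6 | {W1, W3, W5, W7} holds.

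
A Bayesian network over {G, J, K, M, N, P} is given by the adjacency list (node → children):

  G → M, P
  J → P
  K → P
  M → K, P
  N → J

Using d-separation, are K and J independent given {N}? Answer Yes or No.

Yes

There are 3 undirected paths between K and J; checking each against the conditioning set {N}:
  1. K ← M ← G → P ← J — M:chain[open]; G:fork[open]; P:collider[blocks] ⇒ blocked
  2. K ← M → P ← J — M:fork[open]; P:collider[blocks] ⇒ blocked
  3. K → P ← J — P:collider[blocks] ⇒ blocked
Since every path is blocked, d-separation holds.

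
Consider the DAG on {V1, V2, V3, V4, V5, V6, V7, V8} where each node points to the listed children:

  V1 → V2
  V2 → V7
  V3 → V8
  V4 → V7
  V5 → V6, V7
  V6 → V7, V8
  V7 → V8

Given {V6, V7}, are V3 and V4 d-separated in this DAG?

We examine all 3 paths between V3 and V4:
Path 1: V3 → V8 ← V6 ← V5 → V7 ← V4
  V8 is a collider here and neither V8 nor any of its descendants is conditioned on, so the collider stays closed — the path is blocked at V8.
Path 2: V3 → V8 ← V6 → V7 ← V4
  V8 is a collider here and neither V8 nor any of its descendants is conditioned on, so the collider stays closed — the path is blocked at V8.
Path 3: V3 → V8 ← V7 ← V4
  V8 is a collider here and neither V8 nor any of its descendants is conditioned on, so the collider stays closed — the path is blocked at V8.
All paths are blocked; V3 ⊥ V4 | {V6, V7} holds.

Yes — V3 and V4 are d-separated given {V6, V7}.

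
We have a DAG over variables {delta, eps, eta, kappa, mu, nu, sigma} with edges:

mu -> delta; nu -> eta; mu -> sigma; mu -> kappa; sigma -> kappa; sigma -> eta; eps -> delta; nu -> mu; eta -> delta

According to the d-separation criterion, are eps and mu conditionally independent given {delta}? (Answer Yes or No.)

No

4 paths connect eps and mu; each must be blocked for d-separation to hold:
  1. eps → delta ← mu — delta:collider[open] ⇒ active
  2. eps → delta ← eta ← sigma ← mu — delta:collider[open]; eta:chain[open]; sigma:chain[open] ⇒ active
  3. eps → delta ← eta ← sigma → kappa ← mu — delta:collider[open]; eta:chain[open]; sigma:fork[open]; kappa:collider[blocks] ⇒ blocked
  4. eps → delta ← eta ← nu → mu — delta:collider[open]; eta:chain[open]; nu:fork[open] ⇒ active
At least one path is unblocked, so d-separation fails.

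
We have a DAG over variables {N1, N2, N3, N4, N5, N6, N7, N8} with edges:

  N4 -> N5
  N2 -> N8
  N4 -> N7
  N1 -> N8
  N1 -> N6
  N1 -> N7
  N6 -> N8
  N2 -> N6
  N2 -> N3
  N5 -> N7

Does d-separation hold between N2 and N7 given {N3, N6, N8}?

No — N2 and N7 are not d-separated given {N3, N6, N8}.

We examine all 4 paths between N2 and N7:
Path 1: N2 → N8 ← N1 → N7
  N8 is a collider and N8 is conditioned on, which opens it; N1 is a fork and N1 is not conditioned on — no node blocks this path, so it is active.
Path 2: N2 → N8 ← N6 ← N1 → N7
  N6 is a chain here and N6 is conditioned on, so the path is blocked at N6.
Path 3: N2 → N6 ← N1 → N7
  N6 is a collider and N6 is conditioned on, which opens it; N1 is a fork and N1 is not conditioned on — no node blocks this path, so it is active.
Path 4: N2 → N6 → N8 ← N1 → N7
  N6 is a chain here and N6 is conditioned on, so the path is blocked at N6.
Since the path N2 → N8 ← N1 → N7 is active, N2 and N7 are not d-separated given {N3, N6, N8}.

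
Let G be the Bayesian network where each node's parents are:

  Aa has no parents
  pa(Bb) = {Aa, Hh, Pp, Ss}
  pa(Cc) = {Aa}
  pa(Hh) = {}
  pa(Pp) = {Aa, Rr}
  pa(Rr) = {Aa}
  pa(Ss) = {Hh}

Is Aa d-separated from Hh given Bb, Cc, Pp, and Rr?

No

6 paths connect Aa and Hh; each must be blocked for d-separation to hold:
  1. Aa → Pp → Bb ← Ss ← Hh — Pp:chain[blocks]; Bb:collider[open]; Ss:chain[open] ⇒ blocked
  2. Aa → Pp → Bb ← Hh — Pp:chain[blocks]; Bb:collider[open] ⇒ blocked
  3. Aa → Bb ← Ss ← Hh — Bb:collider[open]; Ss:chain[open] ⇒ active
  4. Aa → Bb ← Hh — Bb:collider[open] ⇒ active
  5. Aa → Rr → Pp → Bb ← Ss ← Hh — Rr:chain[blocks]; Pp:chain[blocks]; Bb:collider[open]; Ss:chain[open] ⇒ blocked
  6. Aa → Rr → Pp → Bb ← Hh — Rr:chain[blocks]; Pp:chain[blocks]; Bb:collider[open] ⇒ blocked
At least one path is unblocked, so d-separation fails.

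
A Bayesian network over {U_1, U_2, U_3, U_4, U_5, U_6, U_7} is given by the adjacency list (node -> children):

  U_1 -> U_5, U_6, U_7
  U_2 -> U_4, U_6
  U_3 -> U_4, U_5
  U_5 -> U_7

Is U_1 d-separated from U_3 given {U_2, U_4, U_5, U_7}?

No

We examine all 3 paths between U_1 and U_3:
  1. U_1 → U_5 ← U_3 — U_5:collider[open] ⇒ active
  2. U_1 → U_7 ← U_5 ← U_3 — U_7:collider[open]; U_5:chain[blocks] ⇒ blocked
  3. U_1 → U_6 ← U_2 → U_4 ← U_3 — U_6:collider[blocks]; U_2:fork[blocks]; U_4:collider[open] ⇒ blocked
Since the path U_1 → U_5 ← U_3 is active, U_1 and U_3 are not d-separated given {U_2, U_4, U_5, U_7}.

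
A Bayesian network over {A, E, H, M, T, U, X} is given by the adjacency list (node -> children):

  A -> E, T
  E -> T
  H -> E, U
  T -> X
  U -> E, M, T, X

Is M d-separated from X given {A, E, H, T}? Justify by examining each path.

No

Enumerating the 6 paths from M to X and testing each for blocking by {A, E, H, T}:
  1. M ← U → X — U:fork[open] ⇒ active
  2. M ← U → E ← A → T → X — U:fork[open]; E:collider[open]; A:fork[blocks]; T:chain[blocks] ⇒ blocked
  3. M ← U → E → T → X — U:fork[open]; E:chain[blocks]; T:chain[blocks] ⇒ blocked
  4. M ← U → T → X — U:fork[open]; T:chain[blocks] ⇒ blocked
  5. M ← U ← H → E ← A → T → X — U:chain[open]; H:fork[blocks]; E:collider[open]; A:fork[blocks]; T:chain[blocks] ⇒ blocked
  6. M ← U ← H → E → T → X — U:chain[open]; H:fork[blocks]; E:chain[blocks]; T:chain[blocks] ⇒ blocked
At least one path is unblocked, so d-separation fails.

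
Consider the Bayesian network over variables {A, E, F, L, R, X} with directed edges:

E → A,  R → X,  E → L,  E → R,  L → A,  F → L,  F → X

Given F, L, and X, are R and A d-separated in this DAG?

No

We examine all 4 paths between R and A:
Path 1: R → X ← F → L → A
  F is a fork here and F is conditioned on, so the path is blocked at F.
Path 2: R → X ← F → L ← E → A
  F is a fork here and F is conditioned on, so the path is blocked at F.
Path 3: R ← E → A
  E is a fork and E is not conditioned on — no node blocks this path, so it is active.
Path 4: R ← E → L → A
  L is a chain here and L is conditioned on, so the path is blocked at L.
At least one path is unblocked, so d-separation fails.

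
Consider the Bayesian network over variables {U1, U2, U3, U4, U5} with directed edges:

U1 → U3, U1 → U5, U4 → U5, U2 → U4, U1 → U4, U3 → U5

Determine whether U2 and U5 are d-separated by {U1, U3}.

No

There are 3 undirected paths between U2 and U5; checking each against the conditioning set {U1, U3}:
Path 1: U2 → U4 → U5
  U4 is a chain and U4 is not conditioned on — no node blocks this path, so it is active.
Path 2: U2 → U4 ← U1 → U5
  U4 is a collider here and neither U4 nor any of its descendants is conditioned on, so the collider stays closed — the path is blocked at U4.
Path 3: U2 → U4 ← U1 → U3 → U5
  U4 is a collider here and neither U4 nor any of its descendants is conditioned on, so the collider stays closed — the path is blocked at U4.
At least one path is unblocked, so d-separation fails.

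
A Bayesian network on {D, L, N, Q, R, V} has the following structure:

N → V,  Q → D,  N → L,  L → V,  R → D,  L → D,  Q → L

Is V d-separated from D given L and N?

Yes — V and D are d-separated given {L, N}.

There are 4 undirected paths between V and D; checking each against the conditioning set {L, N}:
Path 1: V ← L → D
  L is a fork here and L is conditioned on, so the path is blocked at L.
Path 2: V ← L ← Q → D
  L is a chain here and L is conditioned on, so the path is blocked at L.
Path 3: V ← N → L → D
  N is a fork here and N is conditioned on, so the path is blocked at N.
Path 4: V ← N → L ← Q → D
  N is a fork here and N is conditioned on, so the path is blocked at N.
All paths are blocked; V ⊥ D | {L, N} holds.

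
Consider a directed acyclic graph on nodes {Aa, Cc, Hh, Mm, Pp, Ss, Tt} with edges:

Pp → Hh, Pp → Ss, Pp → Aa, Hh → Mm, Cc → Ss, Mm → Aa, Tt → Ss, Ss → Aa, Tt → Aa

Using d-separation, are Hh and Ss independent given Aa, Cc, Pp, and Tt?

No

There are 6 undirected paths between Hh and Ss; checking each against the conditioning set {Aa, Cc, Pp, Tt}:
Path 1: Hh ← Pp → Aa ← Tt → Ss
  Pp is a fork here and Pp is conditioned on, so the path is blocked at Pp.
Path 2: Hh ← Pp → Aa ← Ss
  Pp is a fork here and Pp is conditioned on, so the path is blocked at Pp.
Path 3: Hh ← Pp → Ss
  Pp is a fork here and Pp is conditioned on, so the path is blocked at Pp.
Path 4: Hh → Mm → Aa ← Pp → Ss
  Pp is a fork here and Pp is conditioned on, so the path is blocked at Pp.
Path 5: Hh → Mm → Aa ← Tt → Ss
  Tt is a fork here and Tt is conditioned on, so the path is blocked at Tt.
Path 6: Hh → Mm → Aa ← Ss
  Mm is a chain and Mm is not conditioned on; Aa is a collider and Aa is conditioned on, which opens it — no node blocks this path, so it is active.
Because an active path exists, Hh and Ss are not d-separated.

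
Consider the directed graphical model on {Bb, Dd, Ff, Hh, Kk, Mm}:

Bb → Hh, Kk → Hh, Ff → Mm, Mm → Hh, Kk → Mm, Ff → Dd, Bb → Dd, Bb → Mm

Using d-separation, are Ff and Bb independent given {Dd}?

No

We examine all 4 paths between Ff and Bb:
  1. Ff → Mm ← Kk → Hh ← Bb — Mm:collider[blocks]; Kk:fork[open]; Hh:collider[blocks] ⇒ blocked
  2. Ff → Mm ← Bb — Mm:collider[blocks] ⇒ blocked
  3. Ff → Mm → Hh ← Bb — Mm:chain[open]; Hh:collider[blocks] ⇒ blocked
  4. Ff → Dd ← Bb — Dd:collider[open] ⇒ active
Since the path Ff → Dd ← Bb is active, Ff and Bb are not d-separated given {Dd}.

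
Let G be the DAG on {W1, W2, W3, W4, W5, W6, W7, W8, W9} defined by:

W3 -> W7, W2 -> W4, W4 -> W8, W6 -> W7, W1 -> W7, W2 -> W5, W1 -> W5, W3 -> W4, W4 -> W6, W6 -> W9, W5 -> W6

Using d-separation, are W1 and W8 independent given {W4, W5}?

We examine all 6 paths between W1 and W8:
Path 1: W1 → W5 → W6 ← W4 → W8
  W5 is a chain here and W5 is conditioned on, so the path is blocked at W5.
Path 2: W1 → W5 → W6 → W7 ← W3 → W4 → W8
  W5 is a chain here and W5 is conditioned on, so the path is blocked at W5.
Path 3: W1 → W5 ← W2 → W4 → W8
  W4 is a chain here and W4 is conditioned on, so the path is blocked at W4.
Path 4: W1 → W7 ← W6 ← W5 ← W2 → W4 → W8
  W7 is a collider here and neither W7 nor any of its descendants is conditioned on, so the collider stays closed — the path is blocked at W7.
Path 5: W1 → W7 ← W6 ← W4 → W8
  W7 is a collider here and neither W7 nor any of its descendants is conditioned on, so the collider stays closed — the path is blocked at W7.
Path 6: W1 → W7 ← W3 → W4 → W8
  W7 is a collider here and neither W7 nor any of its descendants is conditioned on, so the collider stays closed — the path is blocked at W7.
Every path is blocked, so W1 and W8 are d-separated given {W4, W5}.

Yes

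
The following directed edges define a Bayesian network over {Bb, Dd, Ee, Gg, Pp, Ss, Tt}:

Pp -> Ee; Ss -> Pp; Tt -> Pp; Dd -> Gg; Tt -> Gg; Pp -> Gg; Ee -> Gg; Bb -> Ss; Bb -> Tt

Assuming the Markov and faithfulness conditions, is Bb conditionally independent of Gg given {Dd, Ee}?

6 paths connect Bb and Gg; each must be blocked for d-separation to hold:
Path 1: Bb → Ss → Pp ← Tt → Gg
  Ss is a chain and Ss is not conditioned on; Pp is a collider and its descendant Ee is conditioned on, which opens it; Tt is a fork and Tt is not conditioned on — no node blocks this path, so it is active.
Path 2: Bb → Ss → Pp → Gg
  Ss is a chain and Ss is not conditioned on; Pp is a chain and Pp is not conditioned on — no node blocks this path, so it is active.
Path 3: Bb → Ss → Pp → Ee → Gg
  Ee is a chain here and Ee is conditioned on, so the path is blocked at Ee.
Path 4: Bb → Tt → Pp → Gg
  Tt is a chain and Tt is not conditioned on; Pp is a chain and Pp is not conditioned on — no node blocks this path, so it is active.
Path 5: Bb → Tt → Pp → Ee → Gg
  Ee is a chain here and Ee is conditioned on, so the path is blocked at Ee.
Path 6: Bb → Tt → Gg
  Tt is a chain and Tt is not conditioned on — no node blocks this path, so it is active.
Because an active path exists, Bb and Gg are not d-separated.

No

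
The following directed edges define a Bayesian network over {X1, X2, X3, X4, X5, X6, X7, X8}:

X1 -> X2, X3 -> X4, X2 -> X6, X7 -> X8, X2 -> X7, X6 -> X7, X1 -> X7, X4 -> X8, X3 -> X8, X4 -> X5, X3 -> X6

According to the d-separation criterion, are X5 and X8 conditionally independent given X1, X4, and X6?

There are 5 undirected paths between X5 and X8; checking each against the conditioning set {X1, X4, X6}:
  1. X5 ← X4 → X8 — X4:fork[blocks] ⇒ blocked
  2. X5 ← X4 ← X3 → X6 ← X2 ← X1 → X7 → X8 — X4:chain[blocks]; X3:fork[open]; X6:collider[open]; X2:chain[open]; X1:fork[blocks]; X7:chain[open] ⇒ blocked
  3. X5 ← X4 ← X3 → X6 ← X2 → X7 → X8 — X4:chain[blocks]; X3:fork[open]; X6:collider[open]; X2:fork[open]; X7:chain[open] ⇒ blocked
  4. X5 ← X4 ← X3 → X6 → X7 → X8 — X4:chain[blocks]; X3:fork[open]; X6:chain[blocks]; X7:chain[open] ⇒ blocked
  5. X5 ← X4 ← X3 → X8 — X4:chain[blocks]; X3:fork[open] ⇒ blocked
Every path is blocked, so X5 and X8 are d-separated given {X1, X4, X6}.

Yes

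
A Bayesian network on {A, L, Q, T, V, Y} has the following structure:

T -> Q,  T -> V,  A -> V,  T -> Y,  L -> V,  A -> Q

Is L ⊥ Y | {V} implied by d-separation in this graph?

2 paths connect L and Y; each must be blocked for d-separation to hold:
Path 1: L → V ← A → Q ← T → Y
  Q is a collider here and neither Q nor any of its descendants is conditioned on, so the collider stays closed — the path is blocked at Q.
Path 2: L → V ← T → Y
  V is a collider and V is conditioned on, which opens it; T is a fork and T is not conditioned on — no node blocks this path, so it is active.
Since the path L → V ← T → Y is active, L and Y are not d-separated given {V}.

No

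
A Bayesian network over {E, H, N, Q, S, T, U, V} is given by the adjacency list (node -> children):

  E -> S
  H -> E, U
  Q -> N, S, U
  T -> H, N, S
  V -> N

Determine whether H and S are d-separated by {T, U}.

No

Enumerating the 5 paths from H to S and testing each for blocking by {T, U}:
Path 1: H ← T → N ← Q → S
  T is a fork here and T is conditioned on, so the path is blocked at T.
Path 2: H ← T → S
  T is a fork here and T is conditioned on, so the path is blocked at T.
Path 3: H → U ← Q → N ← T → S
  N is a collider here and neither N nor any of its descendants is conditioned on, so the collider stays closed — the path is blocked at N.
Path 4: H → U ← Q → S
  U is a collider and U is conditioned on, which opens it; Q is a fork and Q is not conditioned on — no node blocks this path, so it is active.
Path 5: H → E → S
  E is a chain and E is not conditioned on — no node blocks this path, so it is active.
Because an active path exists, H and S are not d-separated.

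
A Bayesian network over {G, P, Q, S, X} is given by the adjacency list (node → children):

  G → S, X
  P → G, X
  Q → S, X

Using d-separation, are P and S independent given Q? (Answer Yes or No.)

No

Enumerating the 4 paths from P to S and testing each for blocking by {Q}:
Path 1: P → X ← Q → S
  X is a collider here and neither X nor any of its descendants is conditioned on, so the collider stays closed — the path is blocked at X.
Path 2: P → X ← G → S
  X is a collider here and neither X nor any of its descendants is conditioned on, so the collider stays closed — the path is blocked at X.
Path 3: P → G → X ← Q → S
  X is a collider here and neither X nor any of its descendants is conditioned on, so the collider stays closed — the path is blocked at X.
Path 4: P → G → S
  G is a chain and G is not conditioned on — no node blocks this path, so it is active.
At least one path is unblocked, so d-separation fails.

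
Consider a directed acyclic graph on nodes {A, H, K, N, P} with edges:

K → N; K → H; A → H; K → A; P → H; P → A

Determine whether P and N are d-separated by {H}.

Enumerating the 4 paths from P to N and testing each for blocking by {H}:
  1. P → A ← K → N — A:collider[open]; K:fork[open] ⇒ active
  2. P → A → H ← K → N — A:chain[open]; H:collider[open]; K:fork[open] ⇒ active
  3. P → H ← K → N — H:collider[open]; K:fork[open] ⇒ active
  4. P → H ← A ← K → N — H:collider[open]; A:chain[open]; K:fork[open] ⇒ active
Since the path P → A ← K → N is active, P and N are not d-separated given {H}.

No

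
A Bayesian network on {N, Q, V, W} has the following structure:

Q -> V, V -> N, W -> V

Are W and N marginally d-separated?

Only one path connects W and N:
Path 1: W → V → N
  V is a chain and V is not conditioned on — no node blocks this path, so it is active.
At least one path is unblocked, so d-separation fails.

No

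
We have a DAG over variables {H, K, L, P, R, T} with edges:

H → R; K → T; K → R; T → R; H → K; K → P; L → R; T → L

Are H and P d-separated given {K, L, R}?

There are 4 undirected paths between H and P; checking each against the conditioning set {K, L, R}:
  1. H → R ← T ← K → P — R:collider[open]; T:chain[open]; K:fork[blocks] ⇒ blocked
  2. H → R ← L ← T ← K → P — R:collider[open]; L:chain[blocks]; T:chain[open]; K:fork[blocks] ⇒ blocked
  3. H → R ← K → P — R:collider[open]; K:fork[blocks] ⇒ blocked
  4. H → K → P — K:chain[blocks] ⇒ blocked
Every path is blocked, so H and P are d-separated given {K, L, R}.

Yes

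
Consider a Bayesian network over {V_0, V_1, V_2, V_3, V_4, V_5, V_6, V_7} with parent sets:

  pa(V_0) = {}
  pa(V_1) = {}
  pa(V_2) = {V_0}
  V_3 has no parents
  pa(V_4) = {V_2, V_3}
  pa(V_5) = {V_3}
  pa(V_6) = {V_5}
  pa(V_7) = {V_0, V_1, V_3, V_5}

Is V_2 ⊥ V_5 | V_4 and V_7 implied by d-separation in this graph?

Enumerating the 4 paths from V_2 to V_5 and testing each for blocking by {V_4, V_7}:
Path 1: V_2 → V_4 ← V_3 → V_5
  V_4 is a collider and V_4 is conditioned on, which opens it; V_3 is a fork and V_3 is not conditioned on — no node blocks this path, so it is active.
Path 2: V_2 → V_4 ← V_3 → V_7 ← V_5
  V_4 is a collider and V_4 is conditioned on, which opens it; V_3 is a fork and V_3 is not conditioned on; V_7 is a collider and V_7 is conditioned on, which opens it — no node blocks this path, so it is active.
Path 3: V_2 ← V_0 → V_7 ← V_3 → V_5
  V_0 is a fork and V_0 is not conditioned on; V_7 is a collider and V_7 is conditioned on, which opens it; V_3 is a fork and V_3 is not conditioned on — no node blocks this path, so it is active.
Path 4: V_2 ← V_0 → V_7 ← V_5
  V_0 is a fork and V_0 is not conditioned on; V_7 is a collider and V_7 is conditioned on, which opens it — no node blocks this path, so it is active.
Because an active path exists, V_2 and V_5 are not d-separated.

No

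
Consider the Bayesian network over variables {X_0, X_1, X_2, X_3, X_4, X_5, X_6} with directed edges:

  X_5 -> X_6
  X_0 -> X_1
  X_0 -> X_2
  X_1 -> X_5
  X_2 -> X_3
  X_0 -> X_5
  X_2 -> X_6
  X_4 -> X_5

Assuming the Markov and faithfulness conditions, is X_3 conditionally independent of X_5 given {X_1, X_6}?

No — X_3 and X_5 are not d-separated given {X_1, X_6}.

We examine all 3 paths between X_3 and X_5:
  1. X_3 ← X_2 ← X_0 → X_1 → X_5 — X_2:chain[open]; X_0:fork[open]; X_1:chain[blocks] ⇒ blocked
  2. X_3 ← X_2 ← X_0 → X_5 — X_2:chain[open]; X_0:fork[open] ⇒ active
  3. X_3 ← X_2 → X_6 ← X_5 — X_2:fork[open]; X_6:collider[open] ⇒ active
At least one path is unblocked, so d-separation fails.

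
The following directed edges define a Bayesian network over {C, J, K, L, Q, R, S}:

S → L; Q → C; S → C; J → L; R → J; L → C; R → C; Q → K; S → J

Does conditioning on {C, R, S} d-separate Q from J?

No

We examine all 5 paths between Q and J:
Path 1: Q → C ← L ← S → J
  S is a fork here and S is conditioned on, so the path is blocked at S.
Path 2: Q → C ← L ← J
  C is a collider and C is conditioned on, which opens it; L is a chain and L is not conditioned on — no node blocks this path, so it is active.
Path 3: Q → C ← S → L ← J
  S is a fork here and S is conditioned on, so the path is blocked at S.
Path 4: Q → C ← S → J
  S is a fork here and S is conditioned on, so the path is blocked at S.
Path 5: Q → C ← R → J
  R is a fork here and R is conditioned on, so the path is blocked at R.
At least one path is unblocked, so d-separation fails.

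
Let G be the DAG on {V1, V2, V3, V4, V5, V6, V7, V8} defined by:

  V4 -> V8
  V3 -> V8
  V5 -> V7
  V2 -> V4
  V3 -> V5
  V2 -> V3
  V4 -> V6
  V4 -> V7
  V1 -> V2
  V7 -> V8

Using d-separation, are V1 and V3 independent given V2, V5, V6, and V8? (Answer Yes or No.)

Yes — V1 and V3 are d-separated given {V2, V5, V6, V8}.

5 paths connect V1 and V3; each must be blocked for d-separation to hold:
Path 1: V1 → V2 → V3
  V2 is a chain here and V2 is conditioned on, so the path is blocked at V2.
Path 2: V1 → V2 → V4 → V8 ← V7 ← V5 ← V3
  V2 is a chain here and V2 is conditioned on, so the path is blocked at V2.
Path 3: V1 → V2 → V4 → V8 ← V3
  V2 is a chain here and V2 is conditioned on, so the path is blocked at V2.
Path 4: V1 → V2 → V4 → V7 ← V5 ← V3
  V2 is a chain here and V2 is conditioned on, so the path is blocked at V2.
Path 5: V1 → V2 → V4 → V7 → V8 ← V3
  V2 is a chain here and V2 is conditioned on, so the path is blocked at V2.
All paths are blocked; V1 ⊥ V3 | {V2, V5, V6, V8} holds.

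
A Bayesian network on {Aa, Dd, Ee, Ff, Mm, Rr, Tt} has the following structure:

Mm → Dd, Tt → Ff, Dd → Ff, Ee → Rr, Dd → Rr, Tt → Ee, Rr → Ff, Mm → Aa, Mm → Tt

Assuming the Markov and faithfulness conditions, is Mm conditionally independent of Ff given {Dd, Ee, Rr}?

We examine all 6 paths between Mm and Ff:
  1. Mm → Dd → Ff — Dd:chain[blocks] ⇒ blocked
  2. Mm → Dd → Rr → Ff — Dd:chain[blocks]; Rr:chain[blocks] ⇒ blocked
  3. Mm → Dd → Rr ← Ee ← Tt → Ff — Dd:chain[blocks]; Rr:collider[open]; Ee:chain[blocks]; Tt:fork[open] ⇒ blocked
  4. Mm → Tt → Ff — Tt:chain[open] ⇒ active
  5. Mm → Tt → Ee → Rr ← Dd → Ff — Tt:chain[open]; Ee:chain[blocks]; Rr:collider[open]; Dd:fork[blocks] ⇒ blocked
  6. Mm → Tt → Ee → Rr → Ff — Tt:chain[open]; Ee:chain[blocks]; Rr:chain[blocks] ⇒ blocked
Because an active path exists, Mm and Ff are not d-separated.

No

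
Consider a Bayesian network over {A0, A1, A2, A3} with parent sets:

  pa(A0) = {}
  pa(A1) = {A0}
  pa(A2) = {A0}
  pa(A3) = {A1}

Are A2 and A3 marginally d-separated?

No — A2 and A3 are not d-separated given ∅.

There is one path between A2 and A3:
Path 1: A2 ← A0 → A1 → A3
  A0 is a fork and A0 is not conditioned on; A1 is a chain and A1 is not conditioned on — no node blocks this path, so it is active.
Because an active path exists, A2 and A3 are not d-separated.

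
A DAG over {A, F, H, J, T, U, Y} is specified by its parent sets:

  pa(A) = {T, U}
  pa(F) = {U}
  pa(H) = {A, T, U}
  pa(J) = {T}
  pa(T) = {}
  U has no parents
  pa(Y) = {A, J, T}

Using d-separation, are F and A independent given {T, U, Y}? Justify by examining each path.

5 paths connect F and A; each must be blocked for d-separation to hold:
Path 1: F ← U → A
  U is a fork here and U is conditioned on, so the path is blocked at U.
Path 2: F ← U → H ← T → J → Y ← A
  U is a fork here and U is conditioned on, so the path is blocked at U.
Path 3: F ← U → H ← T → A
  U is a fork here and U is conditioned on, so the path is blocked at U.
Path 4: F ← U → H ← T → Y ← A
  U is a fork here and U is conditioned on, so the path is blocked at U.
Path 5: F ← U → H ← A
  U is a fork here and U is conditioned on, so the path is blocked at U.
Every path is blocked, so F and A are d-separated given {T, U, Y}.

Yes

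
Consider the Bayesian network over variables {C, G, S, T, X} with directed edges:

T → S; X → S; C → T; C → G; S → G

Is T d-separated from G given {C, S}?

Yes

There are 2 undirected paths between T and G; checking each against the conditioning set {C, S}:
  1. T → S → G — S:chain[blocks] ⇒ blocked
  2. T ← C → G — C:fork[blocks] ⇒ blocked
Every path is blocked, so T and G are d-separated given {C, S}.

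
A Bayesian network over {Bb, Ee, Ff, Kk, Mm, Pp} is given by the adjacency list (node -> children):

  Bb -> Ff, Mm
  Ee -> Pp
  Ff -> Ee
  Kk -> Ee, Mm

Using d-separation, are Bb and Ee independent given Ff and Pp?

Yes

2 paths connect Bb and Ee; each must be blocked for d-separation to hold:
  1. Bb → Ff → Ee — Ff:chain[blocks] ⇒ blocked
  2. Bb → Mm ← Kk → Ee — Mm:collider[blocks]; Kk:fork[open] ⇒ blocked
Since every path is blocked, d-separation holds.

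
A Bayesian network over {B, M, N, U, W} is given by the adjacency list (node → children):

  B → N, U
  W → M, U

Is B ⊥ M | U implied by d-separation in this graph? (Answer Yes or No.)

Only one path connects B and M:
  1. B → U ← W → M — U:collider[open]; W:fork[open] ⇒ active
Since the path B → U ← W → M is active, B and M are not d-separated given {U}.

No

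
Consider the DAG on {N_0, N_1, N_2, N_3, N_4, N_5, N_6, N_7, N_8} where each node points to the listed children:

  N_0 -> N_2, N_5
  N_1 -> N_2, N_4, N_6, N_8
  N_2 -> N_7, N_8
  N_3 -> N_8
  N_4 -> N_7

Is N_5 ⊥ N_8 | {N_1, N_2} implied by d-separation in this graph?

Yes

We examine all 3 paths between N_5 and N_8:
  1. N_5 ← N_0 → N_2 ← N_1 → N_8 — N_0:fork[open]; N_2:collider[open]; N_1:fork[blocks] ⇒ blocked
  2. N_5 ← N_0 → N_2 → N_7 ← N_4 ← N_1 → N_8 — N_0:fork[open]; N_2:chain[blocks]; N_7:collider[blocks]; N_4:chain[open]; N_1:fork[blocks] ⇒ blocked
  3. N_5 ← N_0 → N_2 → N_8 — N_0:fork[open]; N_2:chain[blocks] ⇒ blocked
Since every path is blocked, d-separation holds.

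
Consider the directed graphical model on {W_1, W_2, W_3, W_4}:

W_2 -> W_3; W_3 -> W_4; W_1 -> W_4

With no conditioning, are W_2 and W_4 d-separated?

The only undirected path from W_2 to W_4 is:
  1. W_2 → W_3 → W_4 — W_3:chain[open] ⇒ active
At least one path is unblocked, so d-separation fails.

No — W_2 and W_4 are not d-separated given ∅.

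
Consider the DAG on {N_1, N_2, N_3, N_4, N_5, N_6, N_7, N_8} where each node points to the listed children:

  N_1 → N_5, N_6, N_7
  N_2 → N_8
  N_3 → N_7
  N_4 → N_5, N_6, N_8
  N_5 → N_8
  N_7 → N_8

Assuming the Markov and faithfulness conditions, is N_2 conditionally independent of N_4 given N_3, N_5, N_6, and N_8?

We examine all 5 paths between N_2 and N_4:
  1. N_2 → N_8 ← N_5 ← N_1 → N_6 ← N_4 — N_8:collider[open]; N_5:chain[blocks]; N_1:fork[open]; N_6:collider[open] ⇒ blocked
  2. N_2 → N_8 ← N_5 ← N_4 — N_8:collider[open]; N_5:chain[blocks] ⇒ blocked
  3. N_2 → N_8 ← N_7 ← N_1 → N_5 ← N_4 — N_8:collider[open]; N_7:chain[open]; N_1:fork[open]; N_5:collider[open] ⇒ active
  4. N_2 → N_8 ← N_7 ← N_1 → N_6 ← N_4 — N_8:collider[open]; N_7:chain[open]; N_1:fork[open]; N_6:collider[open] ⇒ active
  5. N_2 → N_8 ← N_4 — N_8:collider[open] ⇒ active
At least one path is unblocked, so d-separation fails.

No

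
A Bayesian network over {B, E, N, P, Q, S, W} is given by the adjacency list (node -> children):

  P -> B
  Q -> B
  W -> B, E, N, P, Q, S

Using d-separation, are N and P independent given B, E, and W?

Yes — N and P are d-separated given {B, E, W}.

There are 3 undirected paths between N and P; checking each against the conditioning set {B, E, W}:
Path 1: N ← W → P
  W is a fork here and W is conditioned on, so the path is blocked at W.
Path 2: N ← W → B ← P
  W is a fork here and W is conditioned on, so the path is blocked at W.
Path 3: N ← W → Q → B ← P
  W is a fork here and W is conditioned on, so the path is blocked at W.
All paths are blocked; N ⊥ P | {B, E, W} holds.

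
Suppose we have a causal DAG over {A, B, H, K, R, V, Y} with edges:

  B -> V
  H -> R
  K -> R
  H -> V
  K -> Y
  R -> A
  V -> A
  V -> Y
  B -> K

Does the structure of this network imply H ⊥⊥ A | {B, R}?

No

We examine all 6 paths between H and A:
Path 1: H → R → A
  R is a chain here and R is conditioned on, so the path is blocked at R.
Path 2: H → R ← K ← B → V → A
  B is a fork here and B is conditioned on, so the path is blocked at B.
Path 3: H → R ← K → Y ← V → A
  Y is a collider here and neither Y nor any of its descendants is conditioned on, so the collider stays closed — the path is blocked at Y.
Path 4: H → V ← B → K → R → A
  V is a collider here and neither V nor any of its descendants is conditioned on, so the collider stays closed — the path is blocked at V.
Path 5: H → V → A
  V is a chain and V is not conditioned on — no node blocks this path, so it is active.
Path 6: H → V → Y ← K → R → A
  Y is a collider here and neither Y nor any of its descendants is conditioned on, so the collider stays closed — the path is blocked at Y.
At least one path is unblocked, so d-separation fails.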